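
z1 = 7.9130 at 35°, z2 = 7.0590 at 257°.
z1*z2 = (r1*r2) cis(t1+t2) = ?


r = 7.9130 * 7.0590 = 55.8579
theta = 35° + 257° = 292° = 292° (mod 360)

55.8579 cis(292°)


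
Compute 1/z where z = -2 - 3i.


|z|^2 = 4+9 = 13
1/z = (-2 + 3i)/13

1/z = -0.1538 + 0.2308i


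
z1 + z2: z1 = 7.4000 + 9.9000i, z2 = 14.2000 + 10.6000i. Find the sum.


Real: 7.4 + 14.2 = 21.6
Imag: 9.9 + 10.6 = 20.5

21.6000 + 20.5000i


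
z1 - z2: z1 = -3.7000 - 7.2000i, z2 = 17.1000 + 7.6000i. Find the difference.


Real: -3.7 - 17.1 = -20.8
Imag: -7.2 - 7.6 = -14.8

-20.8000 - 14.8000i


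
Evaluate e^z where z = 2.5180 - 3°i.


e^2.5180 = 12.4038
cos(-3°) = 0.99863
sin(-3°) = -0.05234
Real = 12.4038*0.99863 = 12.3868
Imag = 12.4038*(-0.05234) = -0.6492

12.3868 - 0.6492i


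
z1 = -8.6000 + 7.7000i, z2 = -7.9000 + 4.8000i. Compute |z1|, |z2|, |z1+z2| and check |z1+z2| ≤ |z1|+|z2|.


|z1| = sqrt((-8.6)^2 + 7.7^2) = sqrt(133.25) = 11.5434
|z2| = sqrt((-7.9)^2 + 4.8^2) = sqrt(85.45) = 9.2439
z1+z2 = -16.5000 + 12.5000i
|z1+z2| = sqrt(428.5) = 20.7002
|z1|+|z2| = 11.5434 + 9.2439 = 20.7873

|z1+z2| = 20.7002 ≤ |z1|+|z2| = 20.7873 (verified)


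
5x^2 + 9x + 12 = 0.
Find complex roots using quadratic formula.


disc = 9^2 - 4*5*12 = 81 - 240 = -159
sqrt(|disc|) = sqrt(159) = 12.6095
Real part = -9/(2*5) = -0.9000
Imag part = 12.6095/(2*5) = 1.2610

-0.9000 ± 1.2610i


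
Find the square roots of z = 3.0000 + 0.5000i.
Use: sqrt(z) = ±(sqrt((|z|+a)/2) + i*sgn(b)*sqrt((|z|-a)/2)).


|z| = sqrt(9+0.25) = 3.0414
sqrt((|z|+a)/2) = sqrt((3.0414+3)/2) = sqrt(3.0207) = 1.7380
sqrt((|z|-a)/2) = sqrt((3.0414-3)/2) = sqrt(0.0207) = 0.1438

±(1.7380 + 0.1438i) i.e. 1.7380 + 0.1438i and -1.7380 - 0.1438i


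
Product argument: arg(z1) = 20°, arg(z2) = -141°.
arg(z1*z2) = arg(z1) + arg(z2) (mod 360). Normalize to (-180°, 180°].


arg(z1*z2) = 20° - 141° = -121°
Normalized to (-180°, 180°]: -121°

-121°


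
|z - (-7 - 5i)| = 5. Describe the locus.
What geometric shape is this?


|z - z0| = r is a circle with center z0 and radius r.
Center = (-7, -5), radius = 5

Circle with center (-7, -5) and radius 5


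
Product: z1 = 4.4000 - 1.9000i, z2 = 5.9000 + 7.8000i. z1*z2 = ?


Real = 4.4*5.9 - (-1.9)*7.8 = 25.96 - (-14.82) = 40.78
Imag = 4.4*7.8 + 5.9*(-1.9) = 34.32 - (11.21) = 23.11

40.7800 + 23.1100i


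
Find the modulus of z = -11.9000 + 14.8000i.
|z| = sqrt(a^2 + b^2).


|z| = sqrt((-11.9)^2 + 14.8^2) = sqrt(141.61 + 219.04) = sqrt(360.65) = 18.9908

|z| = 18.9908


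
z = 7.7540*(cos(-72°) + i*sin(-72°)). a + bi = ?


a = 7.7540*cos(-72°) = 7.7540*0.30902 = 2.3961
b = 7.7540*sin(-72°) = 7.7540*(-0.95106) = -7.3745

2.3961 - 7.3745i


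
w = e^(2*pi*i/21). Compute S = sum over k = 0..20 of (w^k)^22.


The roots are w_k = w^k with w = e^(2*pi*i/21), and (w^k)^22 = (w^22)^k.
So S = 1 + u + u^2 + ... + u^(20) with u = w^22.
22 = 1*21 + 1, so 22 is not a multiple of 21: u = (w^21)^1 * w^1 = w^1 ≠ 1 (w is a primitive 21th root), while u^21 = (w^21)^22 = 1.
Geometric series: S = (1 - u^21)/(1 - u) = (1 - 1)/(1 - u) = 0

S = 0


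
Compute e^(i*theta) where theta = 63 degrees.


cos(63°) = 0.4540
sin(63°) = 0.8910

e^(i*63°) = 0.4540 + 0.8910i


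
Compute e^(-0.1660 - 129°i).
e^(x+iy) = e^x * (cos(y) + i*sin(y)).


e^-0.1660 = 0.84705
cos(-129°) = -0.62932
sin(-129°) = -0.77715
Real = 0.84705*(-0.62932) = -0.5331
Imag = 0.84705*(-0.77715) = -0.6583

-0.5331 - 0.6583i


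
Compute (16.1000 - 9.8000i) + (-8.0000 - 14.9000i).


Real: 16.1 - 8 = 8.1
Imag: -9.8 - 14.9 = -24.7

8.1000 - 24.7000i


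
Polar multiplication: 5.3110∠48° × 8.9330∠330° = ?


r = 5.3110 * 8.9330 = 47.4432
theta = 48° + 330° = 378° = 18° (mod 360)

47.4432 cis(18°)


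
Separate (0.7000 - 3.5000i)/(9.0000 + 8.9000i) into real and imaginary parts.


Multiply by conjugate: (0.7000 - 3.5000i)(9.0000 - 8.9000i) / (9^2 + 8.9^2)
Numerator real = 0.7*9 - (3.5)*8.9 = -24.85
Numerator imag = -3.5*9 - 0.7*8.9 = -37.73
Denominator = 160.21
Re(z) = -24.85/160.21 = -0.1551
Im(z) = -37.73/160.21 = -0.2355

Re(z) = -0.1551, Im(z) = -0.2355


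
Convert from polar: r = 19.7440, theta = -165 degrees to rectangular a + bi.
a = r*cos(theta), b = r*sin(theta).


a = 19.7440*cos(-165°) = 19.7440*(-0.965926) = -19.0712
b = 19.7440*sin(-165°) = 19.7440*(-0.25882) = -5.1101

-19.0712 - 5.1101i


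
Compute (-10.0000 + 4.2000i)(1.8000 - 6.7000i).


Real = -10*1.8 - 4.2*(-6.7) = -18 - (-28.14) = 10.14
Imag = -10*(-6.7) + 1.8*4.2 = 67 + 7.56 = 74.56

10.1400 + 74.5600i


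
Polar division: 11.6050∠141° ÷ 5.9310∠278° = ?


r = 11.6050 / 5.9310 = 1.9567
theta = 141° - 278° = -137° = 223° (mod 360)

1.9567 cis(223°)


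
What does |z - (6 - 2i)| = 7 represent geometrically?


|z - z0| = r is a circle with center z0 and radius r.
Center = (6, -2), radius = 7

Circle with center (6, -2) and radius 7


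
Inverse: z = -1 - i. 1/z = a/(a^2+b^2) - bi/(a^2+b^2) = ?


|z|^2 = 1+1 = 2
1/z = (-1 + 1i)/2

1/z = -0.5000 + 0.5000i


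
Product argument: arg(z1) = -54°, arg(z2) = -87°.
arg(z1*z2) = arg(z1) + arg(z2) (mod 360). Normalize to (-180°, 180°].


arg(z1*z2) = -54° - 87° = -141°
Normalized to (-180°, 180°]: -141°

-141°


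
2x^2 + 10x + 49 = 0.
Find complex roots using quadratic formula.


disc = 10^2 - 4*2*49 = 100 - 392 = -292
sqrt(|disc|) = sqrt(292) = 17.0880
Real part = -10/(2*2) = -2.5000
Imag part = 17.0880/(2*2) = 4.2720

-2.5000 ± 4.2720i


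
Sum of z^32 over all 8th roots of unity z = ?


The roots are w_k = w^k with w = e^(2*pi*i/8), and (w^k)^32 = (w^32)^k.
So S = 1 + u + u^2 + ... + u^(7) with u = w^32.
32 = 4*8 + 0, so 32 is a multiple of 8 and u = (w^8)^4 = 1.
Every one of the 8 terms equals 1: S = 8

S = 8


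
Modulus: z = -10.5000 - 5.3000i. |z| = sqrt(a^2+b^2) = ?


|z| = sqrt((-10.5)^2 + (-5.3)^2) = sqrt(110.25 + 28.09) = sqrt(138.34) = 11.7618

|z| = 11.7618


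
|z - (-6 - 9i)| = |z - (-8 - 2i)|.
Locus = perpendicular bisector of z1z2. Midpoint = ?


Equal distances means the locus is the perpendicular bisector of z1 and z2.
Midpoint = ((-6+(-8))/2, (-9+(-2))/2) = (-7.0000, -5.5000)

Perpendicular bisector through (-7.0000, -5.5000)


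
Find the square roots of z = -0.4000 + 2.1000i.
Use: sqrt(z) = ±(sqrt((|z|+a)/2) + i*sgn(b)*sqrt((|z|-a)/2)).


|z| = sqrt(0.16+4.41) = 2.1378
sqrt((|z|+a)/2) = sqrt((2.1378+(-0.4))/2) = sqrt(0.8689) = 0.9321
sqrt((|z|-a)/2) = sqrt((2.1378-(-0.4))/2) = sqrt(1.2689) = 1.1264

±(0.9321 + 1.1264i) i.e. 0.9321 + 1.1264i and -0.9321 - 1.1264i


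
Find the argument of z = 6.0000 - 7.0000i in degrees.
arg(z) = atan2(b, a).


Re = 6, Im = -7
arg = atan2(-7, 6) = -49.3987 degrees

arg(z) = -49.3987 degrees


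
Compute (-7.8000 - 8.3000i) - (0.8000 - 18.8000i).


Real: -7.8 - 0.8 = -8.6
Imag: -8.3 + 18.8 = 10.5

-8.6000 + 10.5000i


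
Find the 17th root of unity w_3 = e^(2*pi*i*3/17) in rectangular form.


Angle = 360*3/17 = 63.5294°
a = cos(63.5294°) = 0.4457
b = sin(63.5294°) = 0.8952

0.4457 + 0.8952i


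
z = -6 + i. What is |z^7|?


|z| = sqrt(36+1) = sqrt(37) = 6.0828
|z^7| = |z|^7 = (sqrt(37))^7 = 37^3 * sqrt(37) = 50653*sqrt(37)

|z^7| = 50653*sqrt(37) ≈ 308110.1704


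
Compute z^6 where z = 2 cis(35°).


r^6 = 2^6 = 64
n*theta = 6*35° = 210° = 210° (mod 360)
a = 64*cos(210°) = -55.4256
b = 64*sin(210°) = -32.0000

64 cis(210°) = -55.4256 - 32.0000i


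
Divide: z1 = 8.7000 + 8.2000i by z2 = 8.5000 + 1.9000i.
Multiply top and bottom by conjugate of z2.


Conjugate of z2 = 8.5000 - 1.9000i
Numerator: (8.7000 + 8.2000i)(8.5000 - 1.9000i) = 89.5300 + 53.1700i
Denominator: 8.5^2 + 1.9^2 = 75.86
Result = (89.5300 + 53.1700i)/75.86

1.1802 + 0.7009i


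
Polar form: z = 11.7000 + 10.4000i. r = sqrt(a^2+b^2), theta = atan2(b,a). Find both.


r = sqrt(136.89+108.16) = sqrt(245.05) = 15.6541
theta = atan2(10.4, 11.7) = 41.6335 degrees

r = 15.6541, theta = 41.6335 degrees


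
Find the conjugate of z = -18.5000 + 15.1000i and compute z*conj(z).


z_bar = -18.5000 - 15.1000i
z*z_bar = (-18.5)^2 + 15.1^2 = 342.25 + 228.01 = 570.26

z_bar = -18.5000 - 15.1000i, z*z_bar = 570.26


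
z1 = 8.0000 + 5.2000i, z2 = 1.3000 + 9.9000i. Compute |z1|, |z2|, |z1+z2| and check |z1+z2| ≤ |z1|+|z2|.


|z1| = sqrt(8^2 + 5.2^2) = sqrt(91.04) = 9.5415
|z2| = sqrt(1.3^2 + 9.9^2) = sqrt(99.7) = 9.9850
z1+z2 = 9.3000 + 15.1000i
|z1+z2| = sqrt(314.5) = 17.7341
|z1|+|z2| = 9.5415 + 9.9850 = 19.5265

|z1+z2| = 17.7341 ≤ |z1|+|z2| = 19.5265 (verified)


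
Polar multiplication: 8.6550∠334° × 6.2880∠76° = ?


r = 8.6550 * 6.2880 = 54.4226
theta = 334° + 76° = 410° = 50° (mod 360)

54.4226 cis(50°)


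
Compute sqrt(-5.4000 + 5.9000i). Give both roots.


|z| = sqrt(29.16+34.81) = 7.9981
sqrt((|z|+a)/2) = sqrt((7.9981+(-5.4))/2) = sqrt(1.2991) = 1.1398
sqrt((|z|-a)/2) = sqrt((7.9981-(-5.4))/2) = sqrt(6.6991) = 2.5883

±(1.1398 + 2.5883i) i.e. 1.1398 + 2.5883i and -1.1398 - 2.5883i


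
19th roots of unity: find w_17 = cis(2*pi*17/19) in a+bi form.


Angle = 360*17/19 = 322.1053°
a = cos(322.1053°) = 0.7891
b = sin(322.1053°) = -0.6142

0.7891 - 0.6142i


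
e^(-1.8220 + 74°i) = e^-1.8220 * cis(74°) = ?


e^-1.8220 = 0.1617
cos(74°) = 0.2756
sin(74°) = 0.9613
Real = 0.1617*0.2756 = 0.0446
Imag = 0.1617*0.9613 = 0.1554

0.0446 + 0.1554i


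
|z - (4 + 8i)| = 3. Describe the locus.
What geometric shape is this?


|z - z0| = r is a circle with center z0 and radius r.
Center = (4, 8), radius = 3

Circle with center (4, 8) and radius 3


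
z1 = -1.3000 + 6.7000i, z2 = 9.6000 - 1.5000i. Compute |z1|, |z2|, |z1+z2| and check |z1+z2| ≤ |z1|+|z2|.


|z1| = sqrt((-1.3)^2 + 6.7^2) = sqrt(46.58) = 6.8250
|z2| = sqrt(9.6^2 + (-1.5)^2) = sqrt(94.41) = 9.7165
z1+z2 = 8.3000 + 5.2000i
|z1+z2| = sqrt(95.93) = 9.7944
|z1|+|z2| = 6.8250 + 9.7165 = 16.5415

|z1+z2| = 9.7944 ≤ |z1|+|z2| = 16.5415 (verified)


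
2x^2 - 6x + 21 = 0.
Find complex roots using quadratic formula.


disc = (-6)^2 - 4*2*21 = 36 - 168 = -132
sqrt(|disc|) = sqrt(132) = 11.4891
Real part = 6/(2*2) = 1.5000
Imag part = 11.4891/(2*2) = 2.8723

1.5000 ± 2.8723i


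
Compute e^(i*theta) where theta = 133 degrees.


cos(133°) = -0.6820
sin(133°) = 0.7314

e^(i*133°) = -0.6820 + 0.7314i


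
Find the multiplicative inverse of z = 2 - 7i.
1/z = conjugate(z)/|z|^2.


|z|^2 = 4+49 = 53
1/z = (2 + 7i)/53

1/z = 0.0377 + 0.1321i


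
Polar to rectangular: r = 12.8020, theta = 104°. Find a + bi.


a = 12.8020*cos(104°) = 12.8020*(-0.24192) = -3.0971
b = 12.8020*sin(104°) = 12.8020*0.970296 = 12.4217

-3.0971 + 12.4217i


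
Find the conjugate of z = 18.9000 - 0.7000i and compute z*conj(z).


z_bar = 18.9000 + 0.7000i
z*z_bar = 18.9^2 + (-0.7)^2 = 357.21 + 0.49 = 357.7

z_bar = 18.9000 + 0.7000i, z*z_bar = 357.7


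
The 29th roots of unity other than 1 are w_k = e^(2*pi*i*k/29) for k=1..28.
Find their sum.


With w = e^(2*pi*i/29), all 29 of the 29th roots of unity w^0 = 1, w, ..., w^(28) sum to 0: 1 + w + ... + w^(28) = (1 - w^29)/(1 - w) = 0 since w^29 = 1, w ≠ 1.
Removing the root 1: w + w^2 + ... + w^(28) = 0 - 1 = -1

Sum = -1


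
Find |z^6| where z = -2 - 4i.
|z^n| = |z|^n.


|z| = sqrt(4+16) = sqrt(20) = 4.4721
|z^6| = |z|^6 = (sqrt(20))^6 = 20^3 = 8000

|z^6| = 8000


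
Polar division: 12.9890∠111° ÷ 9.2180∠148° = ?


r = 12.9890 / 9.2180 = 1.4091
theta = 111° - 148° = -37° = 323° (mod 360)

1.4091 cis(323°)


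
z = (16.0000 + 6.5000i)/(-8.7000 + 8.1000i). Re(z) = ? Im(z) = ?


Multiply by conjugate: (16.0000 + 6.5000i)(-8.7000 - 8.1000i) / ((-8.7)^2 + 8.1^2)
Numerator real = 16*(-8.7) + 6.5*8.1 = -86.55
Numerator imag = 6.5*(-8.7) - 16*8.1 = -186.15
Denominator = 141.3
Re(z) = -86.55/141.3 = -0.6125
Im(z) = -186.15/141.3 = -1.3174

Re(z) = -0.6125, Im(z) = -1.3174


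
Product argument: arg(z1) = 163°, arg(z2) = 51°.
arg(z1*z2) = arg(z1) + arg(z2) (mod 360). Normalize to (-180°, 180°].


arg(z1*z2) = 163° + 51° = 214°
Normalized to (-180°, 180°]: -146°

-146°


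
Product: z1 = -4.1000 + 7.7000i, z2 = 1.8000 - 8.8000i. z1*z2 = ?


Real = -4.1*1.8 - 7.7*(-8.8) = -7.38 - (-67.76) = 60.38
Imag = -4.1*(-8.8) + 1.8*7.7 = 36.08 + 13.86 = 49.94

60.3800 + 49.9400i


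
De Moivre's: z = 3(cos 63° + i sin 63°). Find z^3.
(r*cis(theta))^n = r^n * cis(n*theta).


r^3 = 3^3 = 27
n*theta = 3*63° = 189° = 189° (mod 360)
a = 27*cos(189°) = -26.6676
b = 27*sin(189°) = -4.2237

27 cis(189°) = -26.6676 - 4.2237i


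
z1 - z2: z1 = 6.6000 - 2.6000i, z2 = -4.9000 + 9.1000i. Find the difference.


Real: 6.6 + 4.9 = 11.5
Imag: -2.6 - 9.1 = -11.7

11.5000 - 11.7000i


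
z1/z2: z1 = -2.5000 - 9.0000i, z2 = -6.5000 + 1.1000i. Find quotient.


Conjugate of z2 = -6.5000 - 1.1000i
Numerator: (-2.5000 - 9.0000i)(-6.5000 - 1.1000i) = 6.3500 + 61.2500i
Denominator: (-6.5)^2 + 1.1^2 = 43.46
Result = (6.3500 + 61.2500i)/43.46

0.1461 + 1.4093i


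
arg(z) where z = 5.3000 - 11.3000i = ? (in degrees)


Re = 5.3, Im = -11.3
arg = atan2(-11.3, 5.3) = -64.8722 degrees

arg(z) = -64.8722 degrees


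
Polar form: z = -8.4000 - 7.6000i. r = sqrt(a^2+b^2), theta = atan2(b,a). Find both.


r = sqrt(70.56+57.76) = sqrt(128.32) = 11.3278
theta = atan2(-7.6, -8.4) = -137.8624 degrees

r = 11.3278, theta = -137.8624 degrees


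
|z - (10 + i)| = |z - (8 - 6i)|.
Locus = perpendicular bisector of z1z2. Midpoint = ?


Equal distances means the locus is the perpendicular bisector of z1 and z2.
Midpoint = ((10+8)/2, (1+(-6))/2) = (9.0000, -2.5000)

Perpendicular bisector through (9.0000, -2.5000)


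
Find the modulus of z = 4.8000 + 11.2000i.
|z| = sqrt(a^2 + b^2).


|z| = sqrt(4.8^2 + 11.2^2) = sqrt(23.04 + 125.44) = sqrt(148.48) = 12.1852

|z| = 12.1852


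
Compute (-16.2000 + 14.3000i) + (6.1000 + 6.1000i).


Real: -16.2 + 6.1 = -10.1
Imag: 14.3 + 6.1 = 20.4

-10.1000 + 20.4000i


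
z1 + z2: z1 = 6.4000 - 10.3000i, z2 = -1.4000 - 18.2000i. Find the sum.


Real: 6.4 - 1.4 = 5
Imag: -10.3 - 18.2 = -28.5

5.0000 - 28.5000i


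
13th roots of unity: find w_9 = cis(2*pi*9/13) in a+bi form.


Angle = 360*9/13 = 249.2308°
a = cos(249.2308°) = -0.3546
b = sin(249.2308°) = -0.9350

-0.3546 - 0.9350i


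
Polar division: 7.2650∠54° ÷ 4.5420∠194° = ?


r = 7.2650 / 4.5420 = 1.5995
theta = 54° - 194° = -140° = 220° (mod 360)

1.5995 cis(220°)


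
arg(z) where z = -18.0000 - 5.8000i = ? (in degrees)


Re = -18, Im = -5.8
arg = atan2(-5.8, -18) = -162.1399 degrees

arg(z) = -162.1399 degrees


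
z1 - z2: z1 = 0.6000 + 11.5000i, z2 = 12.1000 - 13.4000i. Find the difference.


Real: 0.6 - 12.1 = -11.5
Imag: 11.5 + 13.4 = 24.9

-11.5000 + 24.9000i


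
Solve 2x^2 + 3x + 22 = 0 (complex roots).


disc = 3^2 - 4*2*22 = 9 - 176 = -167
sqrt(|disc|) = sqrt(167) = 12.9228
Real part = -3/(2*2) = -0.7500
Imag part = 12.9228/(2*2) = 3.2307

-0.7500 ± 3.2307i


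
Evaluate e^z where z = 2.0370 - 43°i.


e^2.0370 = 7.6676
cos(-43°) = 0.73135
sin(-43°) = -0.682
Real = 7.6676*0.73135 = 5.6077
Imag = 7.6676*(-0.682) = -5.2293

5.6077 - 5.2293i


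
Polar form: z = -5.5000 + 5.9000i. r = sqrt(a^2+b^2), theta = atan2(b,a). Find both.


r = sqrt(30.25+34.81) = sqrt(65.06) = 8.0660
theta = atan2(5.9, -5.5) = 132.9904 degrees

r = 8.0660, theta = 132.9904 degrees


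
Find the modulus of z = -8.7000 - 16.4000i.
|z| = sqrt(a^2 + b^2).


|z| = sqrt((-8.7)^2 + (-16.4)^2) = sqrt(75.69 + 268.96) = sqrt(344.65) = 18.5648

|z| = 18.5648


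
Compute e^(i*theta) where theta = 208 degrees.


cos(208°) = -0.8829
sin(208°) = -0.4695

e^(i*208°) = -0.8829 - 0.4695i


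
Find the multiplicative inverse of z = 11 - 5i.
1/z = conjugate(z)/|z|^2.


|z|^2 = 121+25 = 146
1/z = (11 + 5i)/146

1/z = 0.0753 + 0.0342i


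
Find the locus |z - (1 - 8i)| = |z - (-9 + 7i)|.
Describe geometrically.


Equal distances means the locus is the perpendicular bisector of z1 and z2.
Midpoint = ((1+(-9))/2, (-8+7)/2) = (-4.0000, -0.5000)

Perpendicular bisector through (-4.0000, -0.5000)


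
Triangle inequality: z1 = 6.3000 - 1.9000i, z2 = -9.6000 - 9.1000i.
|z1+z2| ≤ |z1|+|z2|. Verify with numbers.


|z1| = sqrt(6.3^2 + (-1.9)^2) = sqrt(43.3) = 6.5803
|z2| = sqrt((-9.6)^2 + (-9.1)^2) = sqrt(174.97) = 13.2276
z1+z2 = -3.3000 - 11.0000i
|z1+z2| = sqrt(131.89) = 11.4843
|z1|+|z2| = 6.5803 + 13.2276 = 19.8079

|z1+z2| = 11.4843 ≤ |z1|+|z2| = 19.8079 (verified)


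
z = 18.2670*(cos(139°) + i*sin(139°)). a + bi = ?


a = 18.2670*cos(139°) = 18.2670*(-0.75471) = -13.7863
b = 18.2670*sin(139°) = 18.2670*0.65606 = 11.9842

-13.7863 + 11.9842i


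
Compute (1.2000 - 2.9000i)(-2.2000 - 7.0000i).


Real = 1.2*(-2.2) - (-2.9)*(-7) = -2.64 - 20.3 = -22.94
Imag = 1.2*(-7) - (2.2)*(-2.9) = -8.4 + 6.38 = -2.02

-22.9400 - 2.0200i


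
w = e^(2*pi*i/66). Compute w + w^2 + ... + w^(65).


With w = e^(2*pi*i/66), all 66 of the 66th roots of unity w^0 = 1, w, ..., w^(65) sum to 0: 1 + w + ... + w^(65) = (1 - w^66)/(1 - w) = 0 since w^66 = 1, w ≠ 1.
Removing the root 1: w + w^2 + ... + w^(65) = 0 - 1 = -1

Sum = -1


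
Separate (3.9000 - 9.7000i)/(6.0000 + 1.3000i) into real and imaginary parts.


Multiply by conjugate: (3.9000 - 9.7000i)(6.0000 - 1.3000i) / (6^2 + 1.3^2)
Numerator real = 3.9*6 - (9.7)*1.3 = 10.79
Numerator imag = -9.7*6 - 3.9*1.3 = -63.27
Denominator = 37.69
Re(z) = 10.79/37.69 = 0.2863
Im(z) = -63.27/37.69 = -1.6787

Re(z) = 0.2863, Im(z) = -1.6787


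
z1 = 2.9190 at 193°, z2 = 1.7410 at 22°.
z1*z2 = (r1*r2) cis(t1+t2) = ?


r = 2.9190 * 1.7410 = 5.0820
theta = 193° + 22° = 215° = 215° (mod 360)

5.0820 cis(215°)


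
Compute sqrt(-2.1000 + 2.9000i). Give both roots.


|z| = sqrt(4.41+8.41) = 3.5805
sqrt((|z|+a)/2) = sqrt((3.5805+(-2.1))/2) = sqrt(0.7403) = 0.8604
sqrt((|z|-a)/2) = sqrt((3.5805-(-2.1))/2) = sqrt(2.8403) = 1.6853

±(0.8604 + 1.6853i) i.e. 0.8604 + 1.6853i and -0.8604 - 1.6853i


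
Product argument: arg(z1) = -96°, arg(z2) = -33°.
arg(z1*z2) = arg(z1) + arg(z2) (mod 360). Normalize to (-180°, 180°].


arg(z1*z2) = -96° - 33° = -129°
Normalized to (-180°, 180°]: -129°

-129°


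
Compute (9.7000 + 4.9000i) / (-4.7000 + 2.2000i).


Conjugate of z2 = -4.7000 - 2.2000i
Numerator: (9.7000 + 4.9000i)(-4.7000 - 2.2000i) = -34.8100 - 44.3700i
Denominator: (-4.7)^2 + 2.2^2 = 26.93
Result = (-34.8100 - 44.3700i)/26.93

-1.2926 - 1.6476i


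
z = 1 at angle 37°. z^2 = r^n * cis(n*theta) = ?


r^2 = 1^2 = 1
n*theta = 2*37° = 74° = 74° (mod 360)
a = 1*cos(74°) = 0.2756
b = 1*sin(74°) = 0.9613

1 cis(74°) = 0.2756 + 0.9613i


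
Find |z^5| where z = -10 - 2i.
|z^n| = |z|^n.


|z| = sqrt(100+4) = sqrt(104) = 10.1980
|z^5| = |z|^5 = (sqrt(104))^5 = 104^2 * sqrt(104) = 10816*sqrt(104)

|z^5| = 10816*sqrt(104) ≈ 110301.9901


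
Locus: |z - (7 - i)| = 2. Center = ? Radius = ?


|z - z0| = r is a circle with center z0 and radius r.
Center = (7, -1), radius = 2

Circle with center (7, -1) and radius 2


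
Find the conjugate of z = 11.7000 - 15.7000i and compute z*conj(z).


z_bar = 11.7000 + 15.7000i
z*z_bar = 11.7^2 + (-15.7)^2 = 136.89 + 246.49 = 383.38

z_bar = 11.7000 + 15.7000i, z*z_bar = 383.38


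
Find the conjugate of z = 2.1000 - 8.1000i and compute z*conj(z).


z_bar = 2.1000 + 8.1000i
z*z_bar = 2.1^2 + (-8.1)^2 = 4.41 + 65.61 = 70.02

z_bar = 2.1000 + 8.1000i, z*z_bar = 70.02


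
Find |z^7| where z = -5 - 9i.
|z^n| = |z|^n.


|z| = sqrt(25+81) = sqrt(106) = 10.2956
|z^7| = |z|^7 = (sqrt(106))^7 = 106^3 * sqrt(106) = 1191016*sqrt(106)

|z^7| = 1191016*sqrt(106) ≈ 12262260.2280


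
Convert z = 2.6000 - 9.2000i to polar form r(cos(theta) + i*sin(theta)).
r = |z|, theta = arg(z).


r = sqrt(6.76+84.64) = sqrt(91.4) = 9.5603
theta = atan2(-9.2, 2.6) = -74.2192 degrees

r = 9.5603, theta = -74.2192 degrees


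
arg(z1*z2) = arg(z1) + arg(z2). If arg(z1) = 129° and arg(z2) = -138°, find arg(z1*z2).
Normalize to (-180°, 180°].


arg(z1*z2) = 129° - 138° = -9°
Normalized to (-180°, 180°]: -9°

-9°


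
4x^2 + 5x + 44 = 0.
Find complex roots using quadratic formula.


disc = 5^2 - 4*4*44 = 25 - 704 = -679
sqrt(|disc|) = sqrt(679) = 26.0576
Real part = -5/(2*4) = -0.6250
Imag part = 26.0576/(2*4) = 3.2572

-0.6250 ± 3.2572i


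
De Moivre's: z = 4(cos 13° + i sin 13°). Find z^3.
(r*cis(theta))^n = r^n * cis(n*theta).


r^3 = 4^3 = 64
n*theta = 3*13° = 39° = 39° (mod 360)
a = 64*cos(39°) = 49.7373
b = 64*sin(39°) = 40.2765

64 cis(39°) = 49.7373 + 40.2765i


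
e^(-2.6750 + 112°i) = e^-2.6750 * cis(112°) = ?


e^-2.6750 = 0.0689
cos(112°) = -0.3746
sin(112°) = 0.9272
Real = 0.0689*(-0.3746) = -0.0258
Imag = 0.0689*0.9272 = 0.0639

-0.0258 + 0.0639i


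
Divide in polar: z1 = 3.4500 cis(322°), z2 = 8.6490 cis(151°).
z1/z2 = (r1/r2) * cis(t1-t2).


r = 3.4500 / 8.6490 = 0.3989
theta = 322° - 151° = 171° = 171° (mod 360)

0.3989 cis(171°)


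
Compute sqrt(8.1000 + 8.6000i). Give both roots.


|z| = sqrt(65.61+73.96) = 11.8140
sqrt((|z|+a)/2) = sqrt((11.8140+8.1)/2) = sqrt(9.9570) = 3.1555
sqrt((|z|-a)/2) = sqrt((11.8140-8.1)/2) = sqrt(1.8570) = 1.3627

±(3.1555 + 1.3627i) i.e. 3.1555 + 1.3627i and -3.1555 - 1.3627i


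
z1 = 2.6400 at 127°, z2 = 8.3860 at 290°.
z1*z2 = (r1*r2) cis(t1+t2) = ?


r = 2.6400 * 8.3860 = 22.1390
theta = 127° + 290° = 417° = 57° (mod 360)

22.1390 cis(57°)


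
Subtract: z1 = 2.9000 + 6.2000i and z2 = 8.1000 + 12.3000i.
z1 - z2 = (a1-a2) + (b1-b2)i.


Real: 2.9 - 8.1 = -5.2
Imag: 6.2 - 12.3 = -6.1

-5.2000 - 6.1000i


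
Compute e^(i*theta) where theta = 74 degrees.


cos(74°) = 0.2756
sin(74°) = 0.9613

e^(i*74°) = 0.2756 + 0.9613i


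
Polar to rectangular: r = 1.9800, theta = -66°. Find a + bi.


a = 1.9800*cos(-66°) = 1.9800*0.4067 = 0.8053
b = 1.9800*sin(-66°) = 1.9800*(-0.91355) = -1.8088

0.8053 - 1.8088i


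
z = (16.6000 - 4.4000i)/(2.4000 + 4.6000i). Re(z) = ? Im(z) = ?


Multiply by conjugate: (16.6000 - 4.4000i)(2.4000 - 4.6000i) / (2.4^2 + 4.6^2)
Numerator real = 16.6*2.4 - (4.4)*4.6 = 19.6
Numerator imag = -4.4*2.4 - 16.6*4.6 = -86.92
Denominator = 26.92
Re(z) = 19.6/26.92 = 0.7281
Im(z) = -86.92/26.92 = -3.2288

Re(z) = 0.7281, Im(z) = -3.2288


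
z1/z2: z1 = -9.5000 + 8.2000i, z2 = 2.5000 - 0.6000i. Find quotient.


Conjugate of z2 = 2.5000 + 0.6000i
Numerator: (-9.5000 + 8.2000i)(2.5000 + 0.6000i) = -28.6700 + 14.8000i
Denominator: 2.5^2 + (-0.6)^2 = 6.61
Result = (-28.6700 + 14.8000i)/6.61

-4.3374 + 2.2390i


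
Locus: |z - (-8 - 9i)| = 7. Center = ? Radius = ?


|z - z0| = r is a circle with center z0 and radius r.
Center = (-8, -9), radius = 7

Circle with center (-8, -9) and radius 7


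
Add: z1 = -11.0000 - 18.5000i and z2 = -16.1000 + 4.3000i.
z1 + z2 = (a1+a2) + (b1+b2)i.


Real: -11 - 16.1 = -27.1
Imag: -18.5 + 4.3 = -14.2

-27.1000 - 14.2000i


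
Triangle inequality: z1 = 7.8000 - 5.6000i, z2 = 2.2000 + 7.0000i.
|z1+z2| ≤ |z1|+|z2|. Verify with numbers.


|z1| = sqrt(7.8^2 + (-5.6)^2) = sqrt(92.2) = 9.6021
|z2| = sqrt(2.2^2 + 7^2) = sqrt(53.84) = 7.3376
z1+z2 = 10.0000 + 1.4000i
|z1+z2| = sqrt(101.96) = 10.0975
|z1|+|z2| = 9.6021 + 7.3376 = 16.9397

|z1+z2| = 10.0975 ≤ |z1|+|z2| = 16.9397 (verified)


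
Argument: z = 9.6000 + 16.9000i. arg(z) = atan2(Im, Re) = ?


Re = 9.6, Im = 16.9
arg = atan2(16.9, 9.6) = 60.4014 degrees

arg(z) = 60.4014 degrees


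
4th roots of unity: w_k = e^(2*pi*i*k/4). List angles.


The 4th roots of unity are cis(360k/4°) for k=0..3
Angle step = 360/4 = 90°
Primitive root: cis(90°)
Primitive root = 0 + 1.0000i

4 roots at angles: 0°, 90°, 180°, 270°


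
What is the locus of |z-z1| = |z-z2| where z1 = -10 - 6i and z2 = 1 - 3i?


Equal distances means the locus is the perpendicular bisector of z1 and z2.
Midpoint = ((-10+1)/2, (-6+(-3))/2) = (-4.5000, -4.5000)

Perpendicular bisector through (-4.5000, -4.5000)


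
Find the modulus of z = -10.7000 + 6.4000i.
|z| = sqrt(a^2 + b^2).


|z| = sqrt((-10.7)^2 + 6.4^2) = sqrt(114.49 + 40.96) = sqrt(155.45) = 12.4680

|z| = 12.4680


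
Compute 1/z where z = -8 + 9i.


|z|^2 = 64+81 = 145
1/z = (-8 - 9i)/145

1/z = -0.0552 - 0.0621i


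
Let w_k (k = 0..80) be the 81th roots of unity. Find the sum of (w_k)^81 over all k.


The roots are w_k = w^k with w = e^(2*pi*i/81), and (w^k)^81 = (w^81)^k.
So S = 1 + u + u^2 + ... + u^(80) with u = w^81.
81 = 1*81 + 0, so 81 is a multiple of 81 and u = (w^81)^1 = 1.
Every one of the 81 terms equals 1: S = 81

S = 81


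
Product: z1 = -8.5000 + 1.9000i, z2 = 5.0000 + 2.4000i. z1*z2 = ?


Real = -8.5*5 - 1.9*2.4 = -42.5 - 4.56 = -47.06
Imag = -8.5*2.4 + 5*1.9 = -20.4 + 9.5 = -10.9

-47.0600 - 10.9000i


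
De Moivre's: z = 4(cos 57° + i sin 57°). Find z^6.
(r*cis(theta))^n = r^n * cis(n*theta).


r^6 = 4^6 = 4096
n*theta = 6*57° = 342° = 342° (mod 360)
a = 4096*cos(342°) = 3895.5275
b = 4096*sin(342°) = -1265.7336

4096 cis(342°) = 3895.5275 - 1265.7336i


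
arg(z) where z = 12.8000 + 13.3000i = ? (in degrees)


Re = 12.8, Im = 13.3
arg = atan2(13.3, 12.8) = 46.0975 degrees

arg(z) = 46.0975 degrees


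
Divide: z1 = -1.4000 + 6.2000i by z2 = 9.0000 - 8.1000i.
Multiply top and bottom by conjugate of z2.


Conjugate of z2 = 9.0000 + 8.1000i
Numerator: (-1.4000 + 6.2000i)(9.0000 + 8.1000i) = -62.8200 + 44.4600i
Denominator: 9^2 + (-8.1)^2 = 146.61
Result = (-62.8200 + 44.4600i)/146.61

-0.4285 + 0.3033i


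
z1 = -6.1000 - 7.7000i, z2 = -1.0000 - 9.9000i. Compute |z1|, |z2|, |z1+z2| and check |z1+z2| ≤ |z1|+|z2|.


|z1| = sqrt((-6.1)^2 + (-7.7)^2) = sqrt(96.5) = 9.8234
|z2| = sqrt((-1)^2 + (-9.9)^2) = sqrt(99.01) = 9.9504
z1+z2 = -7.1000 - 17.6000i
|z1+z2| = sqrt(360.17) = 18.9781
|z1|+|z2| = 9.8234 + 9.9504 = 19.7738

|z1+z2| = 18.9781 ≤ |z1|+|z2| = 19.7738 (verified)


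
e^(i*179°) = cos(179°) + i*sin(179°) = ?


cos(179°) = -0.9998
sin(179°) = 0.0175

e^(i*179°) = -0.9998 + 0.0175i


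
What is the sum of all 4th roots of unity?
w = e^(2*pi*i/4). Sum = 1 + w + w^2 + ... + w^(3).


The sum of all 4th roots of unity is 0.
Geometric series: (1 - w^4)/(1 - w) = (1-1)/(1-w) = 0 since w^4 = 1, w ≠ 1.
Alternatively: coefficient of z^3 in z^4 - 1 is 0.

0


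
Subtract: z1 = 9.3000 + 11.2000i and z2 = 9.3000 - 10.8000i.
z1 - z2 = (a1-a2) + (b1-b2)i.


Real: 9.3 - 9.3 = 0
Imag: 11.2 + 10.8 = 22

22.0000i


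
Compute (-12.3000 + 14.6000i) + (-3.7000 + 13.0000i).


Real: -12.3 - 3.7 = -16
Imag: 14.6 + 13 = 27.6

-16.0000 + 27.6000i


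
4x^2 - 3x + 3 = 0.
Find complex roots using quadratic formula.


disc = (-3)^2 - 4*4*3 = 9 - 48 = -39
sqrt(|disc|) = sqrt(39) = 6.2450
Real part = 3/(2*4) = 0.3750
Imag part = 6.2450/(2*4) = 0.7806

0.3750 ± 0.7806i


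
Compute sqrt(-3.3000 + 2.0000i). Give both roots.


|z| = sqrt(10.89+4) = 3.8588
sqrt((|z|+a)/2) = sqrt((3.8588+(-3.3))/2) = sqrt(0.2794) = 0.5286
sqrt((|z|-a)/2) = sqrt((3.8588-(-3.3))/2) = sqrt(3.5794) = 1.8919

±(0.5286 + 1.8919i) i.e. 0.5286 + 1.8919i and -0.5286 - 1.8919i


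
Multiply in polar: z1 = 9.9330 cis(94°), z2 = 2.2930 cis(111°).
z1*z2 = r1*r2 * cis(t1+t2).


r = 9.9330 * 2.2930 = 22.7764
theta = 94° + 111° = 205° = 205° (mod 360)

22.7764 cis(205°)


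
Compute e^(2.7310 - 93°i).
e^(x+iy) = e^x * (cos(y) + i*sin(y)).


e^2.7310 = 15.3482
cos(-93°) = -0.05234
sin(-93°) = -0.99863
Real = 15.3482*(-0.05234) = -0.8033
Imag = 15.3482*(-0.99863) = -15.3272

-0.8033 - 15.3272i


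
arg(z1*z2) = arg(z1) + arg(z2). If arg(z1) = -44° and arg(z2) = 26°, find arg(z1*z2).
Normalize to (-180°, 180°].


arg(z1*z2) = -44° + 26° = -18°
Normalized to (-180°, 180°]: -18°

-18°


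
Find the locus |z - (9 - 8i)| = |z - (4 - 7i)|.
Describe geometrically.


Equal distances means the locus is the perpendicular bisector of z1 and z2.
Midpoint = ((9+4)/2, (-8+(-7))/2) = (6.5000, -7.5000)

Perpendicular bisector through (6.5000, -7.5000)


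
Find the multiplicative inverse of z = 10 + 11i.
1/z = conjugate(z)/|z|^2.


|z|^2 = 100+121 = 221
1/z = (10 - 11i)/221

1/z = 0.0452 - 0.0498i


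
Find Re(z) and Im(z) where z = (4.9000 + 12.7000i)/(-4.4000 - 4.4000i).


Multiply by conjugate: (4.9000 + 12.7000i)(-4.4000 + 4.4000i) / ((-4.4)^2 + (-4.4)^2)
Numerator real = 4.9*(-4.4) + 12.7*(-4.4) = -77.44
Numerator imag = 12.7*(-4.4) - 4.9*(-4.4) = -34.32
Denominator = 38.72
Re(z) = -77.44/38.72 = -2.0000
Im(z) = -34.32/38.72 = -0.8864

Re(z) = -2.0000, Im(z) = -0.8864


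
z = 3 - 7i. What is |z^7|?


|z| = sqrt(9+49) = sqrt(58) = 7.6158
|z^7| = |z|^7 = (sqrt(58))^7 = 58^3 * sqrt(58) = 195112*sqrt(58)

|z^7| = 195112*sqrt(58) ≈ 1485928.7222


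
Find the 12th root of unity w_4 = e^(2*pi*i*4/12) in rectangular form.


Angle = 360*4/12 = 120°
a = cos(120°) = -0.5000
b = sin(120°) = 0.8660

-0.5000 + 0.8660i


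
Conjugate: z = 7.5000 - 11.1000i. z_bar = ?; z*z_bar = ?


z_bar = 7.5000 + 11.1000i
z*z_bar = 7.5^2 + (-11.1)^2 = 56.25 + 123.21 = 179.46

z_bar = 7.5000 + 11.1000i, z*z_bar = 179.46


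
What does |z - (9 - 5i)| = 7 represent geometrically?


|z - z0| = r is a circle with center z0 and radius r.
Center = (9, -5), radius = 7

Circle with center (9, -5) and radius 7


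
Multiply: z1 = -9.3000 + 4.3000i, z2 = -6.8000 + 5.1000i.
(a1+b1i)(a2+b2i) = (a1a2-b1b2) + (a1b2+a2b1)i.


Real = -9.3*(-6.8) - 4.3*5.1 = 63.24 - 21.93 = 41.31
Imag = -9.3*5.1 - (6.8)*4.3 = -47.43 - (29.24) = -76.67

41.3100 - 76.6700i


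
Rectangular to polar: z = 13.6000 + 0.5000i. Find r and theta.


r = sqrt(184.96+0.25) = sqrt(185.21) = 13.6092
theta = atan2(0.5, 13.6) = 2.1055 degrees

r = 13.6092, theta = 2.1055 degrees


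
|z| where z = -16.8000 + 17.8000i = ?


|z| = sqrt((-16.8)^2 + 17.8^2) = sqrt(282.24 + 316.84) = sqrt(599.08) = 24.4761

|z| = 24.4761


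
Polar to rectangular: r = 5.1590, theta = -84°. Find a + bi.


a = 5.1590*cos(-84°) = 5.1590*0.10453 = 0.5393
b = 5.1590*sin(-84°) = 5.1590*(-0.99452) = -5.1307

0.5393 - 5.1307i


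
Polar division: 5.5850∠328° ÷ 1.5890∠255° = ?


r = 5.5850 / 1.5890 = 3.5148
theta = 328° - 255° = 73° = 73° (mod 360)

3.5148 cis(73°)


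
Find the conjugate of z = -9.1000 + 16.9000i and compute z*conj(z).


z_bar = -9.1000 - 16.9000i
z*z_bar = (-9.1)^2 + 16.9^2 = 82.81 + 285.61 = 368.42

z_bar = -9.1000 - 16.9000i, z*z_bar = 368.42


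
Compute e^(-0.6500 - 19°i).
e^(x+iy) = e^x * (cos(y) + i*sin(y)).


e^-0.6500 = 0.5220
cos(-19°) = 0.9455
sin(-19°) = -0.3256
Real = 0.5220*0.9455 = 0.4936
Imag = 0.5220*(-0.3256) = -0.1700

0.4936 - 0.1700i


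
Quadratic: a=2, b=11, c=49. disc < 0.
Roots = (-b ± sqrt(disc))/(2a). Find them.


disc = 11^2 - 4*2*49 = 121 - 392 = -271
sqrt(|disc|) = sqrt(271) = 16.4621
Real part = -11/(2*2) = -2.7500
Imag part = 16.4621/(2*2) = 4.1155

-2.7500 ± 4.1155i


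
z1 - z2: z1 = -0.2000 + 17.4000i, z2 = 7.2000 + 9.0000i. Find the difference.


Real: -0.2 - 7.2 = -7.4
Imag: 17.4 - 9 = 8.4

-7.4000 + 8.4000i


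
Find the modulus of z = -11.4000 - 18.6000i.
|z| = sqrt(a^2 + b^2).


|z| = sqrt((-11.4)^2 + (-18.6)^2) = sqrt(129.96 + 345.96) = sqrt(475.92) = 21.8156

|z| = 21.8156


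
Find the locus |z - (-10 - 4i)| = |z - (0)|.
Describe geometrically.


Equal distances means the locus is the perpendicular bisector of z1 and z2.
Midpoint = ((-10+0)/2, (-4+0)/2) = (-5.0000, -2.0000)

Perpendicular bisector through (-5.0000, -2.0000)


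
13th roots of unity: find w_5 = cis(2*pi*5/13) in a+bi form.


Angle = 360*5/13 = 138.4615°
a = cos(138.4615°) = -0.7485
b = sin(138.4615°) = 0.6631

-0.7485 + 0.6631i


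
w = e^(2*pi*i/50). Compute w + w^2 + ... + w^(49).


With w = e^(2*pi*i/50), all 50 of the 50th roots of unity w^0 = 1, w, ..., w^(49) sum to 0: 1 + w + ... + w^(49) = (1 - w^50)/(1 - w) = 0 since w^50 = 1, w ≠ 1.
Removing the root 1: w + w^2 + ... + w^(49) = 0 - 1 = -1

Sum = -1


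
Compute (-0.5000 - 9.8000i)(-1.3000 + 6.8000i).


Real = -0.5*(-1.3) - (-9.8)*6.8 = 0.65 - (-66.64) = 67.29
Imag = -0.5*6.8 - (1.3)*(-9.8) = -3.4 + 12.74 = 9.34

67.2900 + 9.3400i


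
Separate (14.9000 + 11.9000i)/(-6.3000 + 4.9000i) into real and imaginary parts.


Multiply by conjugate: (14.9000 + 11.9000i)(-6.3000 - 4.9000i) / ((-6.3)^2 + 4.9^2)
Numerator real = 14.9*(-6.3) + 11.9*4.9 = -35.56
Numerator imag = 11.9*(-6.3) - 14.9*4.9 = -147.98
Denominator = 63.7
Re(z) = -35.56/63.7 = -0.5582
Im(z) = -147.98/63.7 = -2.3231

Re(z) = -0.5582, Im(z) = -2.3231


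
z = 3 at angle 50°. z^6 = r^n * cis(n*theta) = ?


r^6 = 3^6 = 729
n*theta = 6*50° = 300° = 300° (mod 360)
a = 729*cos(300°) = 364.5000
b = 729*sin(300°) = -631.3325

729 cis(300°) = 364.5000 - 631.3325i


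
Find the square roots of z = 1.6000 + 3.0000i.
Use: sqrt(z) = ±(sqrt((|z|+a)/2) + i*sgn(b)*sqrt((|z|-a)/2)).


|z| = sqrt(2.56+9) = 3.4000
sqrt((|z|+a)/2) = sqrt((3.4000+1.6)/2) = sqrt(2.5000) = 1.5811
sqrt((|z|-a)/2) = sqrt((3.4000-1.6)/2) = sqrt(0.9000) = 0.9487

±(1.5811 + 0.9487i) i.e. 1.5811 + 0.9487i and -1.5811 - 0.9487i


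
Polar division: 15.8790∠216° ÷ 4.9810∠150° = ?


r = 15.8790 / 4.9810 = 3.1879
theta = 216° - 150° = 66° = 66° (mod 360)

3.1879 cis(66°)


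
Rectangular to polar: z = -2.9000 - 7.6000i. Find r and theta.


r = sqrt(8.41+57.76) = sqrt(66.17) = 8.1345
theta = atan2(-7.6, -2.9) = -110.8858 degrees

r = 8.1345, theta = -110.8858 degrees


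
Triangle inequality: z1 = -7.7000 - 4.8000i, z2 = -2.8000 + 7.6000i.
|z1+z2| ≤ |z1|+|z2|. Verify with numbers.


|z1| = sqrt((-7.7)^2 + (-4.8)^2) = sqrt(82.33) = 9.0736
|z2| = sqrt((-2.8)^2 + 7.6^2) = sqrt(65.6) = 8.0994
z1+z2 = -10.5000 + 2.8000i
|z1+z2| = sqrt(118.09) = 10.8669
|z1|+|z2| = 9.0736 + 8.0994 = 17.1730

|z1+z2| = 10.8669 ≤ |z1|+|z2| = 17.1730 (verified)


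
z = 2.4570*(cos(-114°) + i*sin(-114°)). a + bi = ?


a = 2.4570*cos(-114°) = 2.4570*(-0.40674) = -0.9994
b = 2.4570*sin(-114°) = 2.4570*(-0.91355) = -2.2446

-0.9994 - 2.2446i


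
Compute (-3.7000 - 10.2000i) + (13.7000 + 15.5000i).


Real: -3.7 + 13.7 = 10
Imag: -10.2 + 15.5 = 5.3

10.0000 + 5.3000i


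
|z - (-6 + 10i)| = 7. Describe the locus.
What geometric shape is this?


|z - z0| = r is a circle with center z0 and radius r.
Center = (-6, 10), radius = 7

Circle with center (-6, 10) and radius 7


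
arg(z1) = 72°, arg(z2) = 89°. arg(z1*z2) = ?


arg(z1*z2) = 72° + 89° = 161°
Normalized to (-180°, 180°]: 161°

161°


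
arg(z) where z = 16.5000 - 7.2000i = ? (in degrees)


Re = 16.5, Im = -7.2
arg = atan2(-7.2, 16.5) = -23.5747 degrees

arg(z) = -23.5747 degrees


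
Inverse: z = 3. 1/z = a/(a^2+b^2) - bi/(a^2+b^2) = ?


|z|^2 = 9+0 = 9
1/z = (3 - 0i)/9

1/z = 0.3333 + 0i


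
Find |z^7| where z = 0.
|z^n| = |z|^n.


|z| = sqrt(0+0) = sqrt(0) = 0
|z^7| = |z|^7 = 0^7 = 0

|z^7| = 0


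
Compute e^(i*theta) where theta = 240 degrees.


cos(240°) = -0.5000
sin(240°) = -0.8660

e^(i*240°) = -0.5000 - 0.8660i


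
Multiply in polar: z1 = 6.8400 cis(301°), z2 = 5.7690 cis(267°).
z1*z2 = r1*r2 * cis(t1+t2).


r = 6.8400 * 5.7690 = 39.4600
theta = 301° + 267° = 568° = 208° (mod 360)

39.4600 cis(208°)


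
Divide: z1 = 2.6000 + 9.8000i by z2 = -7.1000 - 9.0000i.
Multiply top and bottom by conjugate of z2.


Conjugate of z2 = -7.1000 + 9.0000i
Numerator: (2.6000 + 9.8000i)(-7.1000 + 9.0000i) = -106.6600 - 46.1800i
Denominator: (-7.1)^2 + (-9)^2 = 131.41
Result = (-106.6600 - 46.1800i)/131.41

-0.8117 - 0.3514i


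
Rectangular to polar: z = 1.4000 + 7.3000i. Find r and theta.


r = sqrt(1.96+53.29) = sqrt(55.25) = 7.4330
theta = atan2(7.3, 1.4) = 79.1436 degrees

r = 7.4330, theta = 79.1436 degrees


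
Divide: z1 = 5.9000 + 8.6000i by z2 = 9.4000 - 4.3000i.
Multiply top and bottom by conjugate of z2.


Conjugate of z2 = 9.4000 + 4.3000i
Numerator: (5.9000 + 8.6000i)(9.4000 + 4.3000i) = 18.4800 + 106.2100i
Denominator: 9.4^2 + (-4.3)^2 = 106.85
Result = (18.4800 + 106.2100i)/106.85

0.1730 + 0.9940i


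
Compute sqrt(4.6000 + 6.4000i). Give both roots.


|z| = sqrt(21.16+40.96) = 7.8816
sqrt((|z|+a)/2) = sqrt((7.8816+4.6)/2) = sqrt(6.2408) = 2.4982
sqrt((|z|-a)/2) = sqrt((7.8816-4.6)/2) = sqrt(1.6408) = 1.2809

±(2.4982 + 1.2809i) i.e. 2.4982 + 1.2809i and -2.4982 - 1.2809i


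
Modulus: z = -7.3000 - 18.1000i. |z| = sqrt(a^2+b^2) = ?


|z| = sqrt((-7.3)^2 + (-18.1)^2) = sqrt(53.29 + 327.61) = sqrt(380.9) = 19.5167

|z| = 19.5167


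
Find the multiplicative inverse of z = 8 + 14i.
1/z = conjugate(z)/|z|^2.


|z|^2 = 64+196 = 260
1/z = (8 - 14i)/260

1/z = 0.0308 - 0.0538i


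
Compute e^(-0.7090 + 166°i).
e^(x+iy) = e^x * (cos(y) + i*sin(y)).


e^-0.7090 = 0.49214
cos(166°) = -0.9703
sin(166°) = 0.24192
Real = 0.49214*(-0.9703) = -0.4775
Imag = 0.49214*0.24192 = 0.1191

-0.4775 + 0.1191i


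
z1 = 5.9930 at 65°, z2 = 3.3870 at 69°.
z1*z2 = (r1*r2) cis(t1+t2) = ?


r = 5.9930 * 3.3870 = 20.2983
theta = 65° + 69° = 134° = 134° (mod 360)

20.2983 cis(134°)


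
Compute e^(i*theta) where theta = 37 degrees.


cos(37°) = 0.7986
sin(37°) = 0.6018

e^(i*37°) = 0.7986 + 0.6018i


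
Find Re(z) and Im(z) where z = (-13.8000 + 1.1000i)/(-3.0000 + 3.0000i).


Multiply by conjugate: (-13.8000 + 1.1000i)(-3.0000 - 3.0000i) / ((-3)^2 + 3^2)
Numerator real = -13.8*(-3) + 1.1*3 = 44.7
Numerator imag = 1.1*(-3) - (-13.8)*3 = 38.1
Denominator = 18
Re(z) = 44.7/18 = 2.4833
Im(z) = 38.1/18 = 2.1167

Re(z) = 2.4833, Im(z) = 2.1167


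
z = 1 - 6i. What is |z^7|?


|z| = sqrt(1+36) = sqrt(37) = 6.0828
|z^7| = |z|^7 = (sqrt(37))^7 = 37^3 * sqrt(37) = 50653*sqrt(37)

|z^7| = 50653*sqrt(37) ≈ 308110.1704


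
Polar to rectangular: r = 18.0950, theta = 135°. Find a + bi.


a = 18.0950*cos(135°) = 18.0950*(-0.707107) = -12.7951
b = 18.0950*sin(135°) = 18.0950*0.707107 = 12.7951

-12.7951 + 12.7951i


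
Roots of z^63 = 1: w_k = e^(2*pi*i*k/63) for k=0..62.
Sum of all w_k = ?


The sum of all 63th roots of unity is 0.
Geometric series: (1 - w^63)/(1 - w) = (1-1)/(1-w) = 0 since w^63 = 1, w ≠ 1.
Alternatively: coefficient of z^62 in z^63 - 1 is 0.

0


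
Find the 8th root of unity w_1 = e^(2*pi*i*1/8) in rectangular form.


Angle = 360*1/8 = 45°
a = cos(45°) = 0.7071
b = sin(45°) = 0.7071

0.7071 + 0.7071i


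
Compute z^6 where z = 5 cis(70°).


r^6 = 5^6 = 15625
n*theta = 6*70° = 420° = 60° (mod 360)
a = 15625*cos(60°) = 7812.5000
b = 15625*sin(60°) = 13531.6469

15625 cis(60°) = 7812.5000 + 13531.6469i


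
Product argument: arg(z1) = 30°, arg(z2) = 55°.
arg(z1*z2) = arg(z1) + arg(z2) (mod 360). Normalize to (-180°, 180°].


arg(z1*z2) = 30° + 55° = 85°
Normalized to (-180°, 180°]: 85°

85°


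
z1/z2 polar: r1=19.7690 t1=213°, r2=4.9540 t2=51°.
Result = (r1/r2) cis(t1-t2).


r = 19.7690 / 4.9540 = 3.9905
theta = 213° - 51° = 162° = 162° (mod 360)

3.9905 cis(162°)


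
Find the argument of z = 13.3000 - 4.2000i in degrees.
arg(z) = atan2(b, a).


Re = 13.3, Im = -4.2
arg = atan2(-4.2, 13.3) = -17.5256 degrees

arg(z) = -17.5256 degrees


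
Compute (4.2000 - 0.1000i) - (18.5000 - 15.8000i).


Real: 4.2 - 18.5 = -14.3
Imag: -0.1 + 15.8 = 15.7

-14.3000 + 15.7000i


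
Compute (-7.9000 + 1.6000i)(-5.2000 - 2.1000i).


Real = -7.9*(-5.2) - 1.6*(-2.1) = 41.08 - (-3.36) = 44.44
Imag = -7.9*(-2.1) - (5.2)*1.6 = 16.59 - (8.32) = 8.27

44.4400 + 8.2700i
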